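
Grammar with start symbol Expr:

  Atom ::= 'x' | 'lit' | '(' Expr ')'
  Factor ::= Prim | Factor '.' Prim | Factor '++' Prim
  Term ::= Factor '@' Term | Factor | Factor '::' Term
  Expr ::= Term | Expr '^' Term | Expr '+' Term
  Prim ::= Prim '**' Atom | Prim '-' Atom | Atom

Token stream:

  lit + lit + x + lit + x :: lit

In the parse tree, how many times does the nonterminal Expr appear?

5

[Expr [Expr [Expr [Expr [Expr [Term [Factor [Prim [Atom lit]]]]] + [Term [Factor [Prim [Atom lit]]]]] + [Term [Factor [Prim [Atom x]]]]] + [Term [Factor [Prim [Atom lit]]]]] + [Term [Factor [Prim [Atom x]]] :: [Term [Factor [Prim [Atom lit]]]]]]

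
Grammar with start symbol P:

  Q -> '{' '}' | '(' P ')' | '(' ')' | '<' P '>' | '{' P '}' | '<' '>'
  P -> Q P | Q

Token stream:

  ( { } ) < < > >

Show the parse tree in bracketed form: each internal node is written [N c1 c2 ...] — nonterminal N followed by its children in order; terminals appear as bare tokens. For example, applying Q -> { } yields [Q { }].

P
Q P
( P ) P
( Q ) P
( { } ) P
( { } ) Q
( { } ) < P >
( { } ) < Q >
( { } ) < < > >

[P [Q ( [P [Q { }]] )] [P [Q < [P [Q < >]] >]]]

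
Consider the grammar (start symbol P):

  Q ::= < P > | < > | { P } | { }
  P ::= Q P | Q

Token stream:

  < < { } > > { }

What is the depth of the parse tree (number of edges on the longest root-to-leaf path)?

6

[P [Q < [P [Q < [P [Q { }]] >]] >] [P [Q { }]]]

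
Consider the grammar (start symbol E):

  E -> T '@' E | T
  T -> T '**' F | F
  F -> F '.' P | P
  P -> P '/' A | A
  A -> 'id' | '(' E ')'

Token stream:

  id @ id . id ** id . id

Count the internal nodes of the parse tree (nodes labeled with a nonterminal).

20

[E [T [F [P [A id]]]] @ [E [T [T [F [F [P [A id]]] . [P [A id]]]] ** [F [F [P [A id]]] . [P [A id]]]]]]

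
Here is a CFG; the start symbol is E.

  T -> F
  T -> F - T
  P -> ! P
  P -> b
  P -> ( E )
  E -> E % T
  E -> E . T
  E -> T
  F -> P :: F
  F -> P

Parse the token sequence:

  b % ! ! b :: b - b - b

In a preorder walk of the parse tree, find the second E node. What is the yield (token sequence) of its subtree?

b

[E [E [T [F [P b]]]] % [T [F [P ! [P ! [P b]]] :: [F [P b]]] - [T [F [P b]] - [T [F [P b]]]]]]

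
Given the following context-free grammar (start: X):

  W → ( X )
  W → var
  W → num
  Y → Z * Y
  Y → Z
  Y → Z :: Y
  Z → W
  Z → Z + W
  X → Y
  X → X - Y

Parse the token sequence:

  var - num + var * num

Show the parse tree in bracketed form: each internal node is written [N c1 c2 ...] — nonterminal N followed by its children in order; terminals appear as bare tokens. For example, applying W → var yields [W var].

X
X - Y
Y - Y
Z - Y
W - Y
var - Y
var - Z * Y
var - Z + W * Y
var - W + W * Y
var - num + W * Y
var - num + var * Y
var - num + var * Z
var - num + var * W
var - num + var * num

[X [X [Y [Z [W var]]]] - [Y [Z [Z [W num]] + [W var]] * [Y [Z [W num]]]]]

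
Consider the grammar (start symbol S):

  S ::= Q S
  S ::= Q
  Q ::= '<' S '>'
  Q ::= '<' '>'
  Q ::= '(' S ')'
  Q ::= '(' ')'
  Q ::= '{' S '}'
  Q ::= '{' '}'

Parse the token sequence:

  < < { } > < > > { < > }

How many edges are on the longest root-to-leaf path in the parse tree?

6

[S [Q < [S [Q < [S [Q { }]] >] [S [Q < >]]] >] [S [Q { [S [Q < >]] }]]]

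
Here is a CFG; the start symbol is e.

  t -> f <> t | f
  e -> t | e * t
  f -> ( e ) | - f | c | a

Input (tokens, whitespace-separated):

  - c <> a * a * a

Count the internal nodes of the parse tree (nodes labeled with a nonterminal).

[e [e [e [t [f - [f c]] <> [t [f a]]]] * [t [f a]]] * [t [f a]]]

12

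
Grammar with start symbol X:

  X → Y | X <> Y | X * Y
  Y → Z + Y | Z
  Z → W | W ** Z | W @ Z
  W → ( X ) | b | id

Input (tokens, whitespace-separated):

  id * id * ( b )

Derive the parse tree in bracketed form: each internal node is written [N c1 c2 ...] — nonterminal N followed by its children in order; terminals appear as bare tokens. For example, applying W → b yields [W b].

[X [X [X [Y [Z [W id]]]] * [Y [Z [W id]]]] * [Y [Z [W ( [X [Y [Z [W b]]]] )]]]]

X
X * Y
X * Y * Y
Y * Y * Y
Z * Y * Y
W * Y * Y
id * Y * Y
id * Z * Y
id * W * Y
id * id * Y
id * id * Z
id * id * W
id * id * ( X )
id * id * ( Y )
id * id * ( Z )
id * id * ( W )
id * id * ( b )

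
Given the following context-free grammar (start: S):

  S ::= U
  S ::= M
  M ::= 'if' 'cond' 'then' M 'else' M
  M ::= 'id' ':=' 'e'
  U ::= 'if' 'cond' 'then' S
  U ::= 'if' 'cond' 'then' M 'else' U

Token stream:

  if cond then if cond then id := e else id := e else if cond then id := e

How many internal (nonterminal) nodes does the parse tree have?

8

[S [U if cond then [M if cond then [M id := e] else [M id := e]] else [U if cond then [S [M id := e]]]]]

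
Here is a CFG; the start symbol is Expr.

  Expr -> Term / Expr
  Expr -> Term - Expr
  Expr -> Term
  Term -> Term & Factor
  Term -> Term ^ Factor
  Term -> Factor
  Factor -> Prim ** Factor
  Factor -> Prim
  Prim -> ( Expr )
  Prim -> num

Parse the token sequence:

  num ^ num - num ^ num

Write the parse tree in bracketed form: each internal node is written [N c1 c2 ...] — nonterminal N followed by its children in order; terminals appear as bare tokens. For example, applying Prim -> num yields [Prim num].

Expr
Term - Expr
Term ^ Factor - Expr
Factor ^ Factor - Expr
Prim ^ Factor - Expr
num ^ Factor - Expr
num ^ Prim - Expr
num ^ num - Expr
num ^ num - Term
num ^ num - Term ^ Factor
num ^ num - Factor ^ Factor
num ^ num - Prim ^ Factor
num ^ num - num ^ Factor
num ^ num - num ^ Prim
num ^ num - num ^ num

[Expr [Term [Term [Factor [Prim num]]] ^ [Factor [Prim num]]] - [Expr [Term [Term [Factor [Prim num]]] ^ [Factor [Prim num]]]]]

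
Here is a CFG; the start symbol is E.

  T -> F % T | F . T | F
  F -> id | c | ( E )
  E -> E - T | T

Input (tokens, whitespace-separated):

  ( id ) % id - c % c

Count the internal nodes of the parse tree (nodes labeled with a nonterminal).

13

[E [E [T [F ( [E [T [F id]]] )] % [T [F id]]]] - [T [F c] % [T [F c]]]]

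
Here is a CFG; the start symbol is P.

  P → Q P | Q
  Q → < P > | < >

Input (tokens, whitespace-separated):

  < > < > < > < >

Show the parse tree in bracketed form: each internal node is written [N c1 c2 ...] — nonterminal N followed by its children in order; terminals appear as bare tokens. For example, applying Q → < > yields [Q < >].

[P [Q < >] [P [Q < >] [P [Q < >] [P [Q < >]]]]]

P
Q P
< > P
< > Q P
< > < > P
< > < > Q P
< > < > < > P
< > < > < > Q
< > < > < > < >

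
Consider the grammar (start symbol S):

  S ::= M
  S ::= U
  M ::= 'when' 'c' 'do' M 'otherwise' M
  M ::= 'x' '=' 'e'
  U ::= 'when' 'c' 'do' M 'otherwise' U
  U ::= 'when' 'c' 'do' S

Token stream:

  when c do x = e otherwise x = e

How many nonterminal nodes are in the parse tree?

[S [M when c do [M x = e] otherwise [M x = e]]]

4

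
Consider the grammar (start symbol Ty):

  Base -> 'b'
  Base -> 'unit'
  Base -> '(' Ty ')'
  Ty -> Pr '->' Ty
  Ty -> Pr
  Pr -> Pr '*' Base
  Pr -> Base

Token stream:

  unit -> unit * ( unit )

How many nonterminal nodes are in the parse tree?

[Ty [Pr [Base unit]] -> [Ty [Pr [Pr [Base unit]] * [Base ( [Ty [Pr [Base unit]]] )]]]]

11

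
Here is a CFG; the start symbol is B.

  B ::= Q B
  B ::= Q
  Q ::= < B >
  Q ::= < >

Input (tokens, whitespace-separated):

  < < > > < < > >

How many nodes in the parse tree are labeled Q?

[B [Q < [B [Q < >]] >] [B [Q < [B [Q < >]] >]]]

4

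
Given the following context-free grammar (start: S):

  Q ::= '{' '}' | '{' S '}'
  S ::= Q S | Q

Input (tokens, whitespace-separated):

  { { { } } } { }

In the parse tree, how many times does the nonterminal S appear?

4

[S [Q { [S [Q { [S [Q { }]] }]] }] [S [Q { }]]]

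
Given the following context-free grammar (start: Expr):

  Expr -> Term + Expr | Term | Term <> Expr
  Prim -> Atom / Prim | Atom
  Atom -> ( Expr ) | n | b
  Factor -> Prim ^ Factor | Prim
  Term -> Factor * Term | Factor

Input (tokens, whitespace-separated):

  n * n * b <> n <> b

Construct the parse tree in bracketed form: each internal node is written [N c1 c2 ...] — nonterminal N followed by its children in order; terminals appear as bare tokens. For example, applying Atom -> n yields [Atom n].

[Expr [Term [Factor [Prim [Atom n]]] * [Term [Factor [Prim [Atom n]]] * [Term [Factor [Prim [Atom b]]]]]] <> [Expr [Term [Factor [Prim [Atom n]]]] <> [Expr [Term [Factor [Prim [Atom b]]]]]]]

Expr
Term <> Expr
Factor * Term <> Expr
Prim * Term <> Expr
Atom * Term <> Expr
n * Term <> Expr
n * Factor * Term <> Expr
n * Prim * Term <> Expr
n * Atom * Term <> Expr
n * n * Term <> Expr
n * n * Factor <> Expr
n * n * Prim <> Expr
n * n * Atom <> Expr
n * n * b <> Expr
n * n * b <> Term <> Expr
n * n * b <> Factor <> Expr
n * n * b <> Prim <> Expr
n * n * b <> Atom <> Expr
n * n * b <> n <> Expr
n * n * b <> n <> Term
n * n * b <> n <> Factor
n * n * b <> n <> Prim
n * n * b <> n <> Atom
n * n * b <> n <> b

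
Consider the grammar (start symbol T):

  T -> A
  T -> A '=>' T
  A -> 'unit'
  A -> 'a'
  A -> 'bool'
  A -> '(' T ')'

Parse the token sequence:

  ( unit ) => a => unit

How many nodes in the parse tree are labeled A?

[T [A ( [T [A unit]] )] => [T [A a] => [T [A unit]]]]

4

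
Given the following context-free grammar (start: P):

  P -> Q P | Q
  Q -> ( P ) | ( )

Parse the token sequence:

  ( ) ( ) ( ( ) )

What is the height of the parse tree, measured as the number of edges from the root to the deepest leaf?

6

[P [Q ( )] [P [Q ( )] [P [Q ( [P [Q ( )]] )]]]]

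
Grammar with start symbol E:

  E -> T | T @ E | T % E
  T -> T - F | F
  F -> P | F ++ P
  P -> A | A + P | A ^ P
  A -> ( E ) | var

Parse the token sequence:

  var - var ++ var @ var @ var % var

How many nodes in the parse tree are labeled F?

[E [T [T [F [P [A var]]]] - [F [F [P [A var]]] ++ [P [A var]]]] @ [E [T [F [P [A var]]]] @ [E [T [F [P [A var]]]] % [E [T [F [P [A var]]]]]]]]

6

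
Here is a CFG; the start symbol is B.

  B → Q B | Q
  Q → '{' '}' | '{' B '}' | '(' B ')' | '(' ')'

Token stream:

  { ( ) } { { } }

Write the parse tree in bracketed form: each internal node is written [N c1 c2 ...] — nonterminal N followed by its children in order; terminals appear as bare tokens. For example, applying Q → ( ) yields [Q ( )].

[B [Q { [B [Q ( )]] }] [B [Q { [B [Q { }]] }]]]

B
Q B
{ B } B
{ Q } B
{ ( ) } B
{ ( ) } Q
{ ( ) } { B }
{ ( ) } { Q }
{ ( ) } { { } }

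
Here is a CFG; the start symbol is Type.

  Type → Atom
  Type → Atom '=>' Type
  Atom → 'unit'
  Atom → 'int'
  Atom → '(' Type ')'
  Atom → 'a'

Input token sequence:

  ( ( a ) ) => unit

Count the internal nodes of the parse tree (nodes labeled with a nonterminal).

[Type [Atom ( [Type [Atom ( [Type [Atom a]] )]] )] => [Type [Atom unit]]]

8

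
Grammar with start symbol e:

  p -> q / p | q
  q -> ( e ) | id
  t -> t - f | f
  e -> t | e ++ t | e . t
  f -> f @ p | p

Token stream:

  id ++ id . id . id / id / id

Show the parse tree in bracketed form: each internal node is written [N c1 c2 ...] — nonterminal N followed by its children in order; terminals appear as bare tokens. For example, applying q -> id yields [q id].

[e [e [e [e [t [f [p [q id]]]]] ++ [t [f [p [q id]]]]] . [t [f [p [q id]]]]] . [t [f [p [q id] / [p [q id] / [p [q id]]]]]]]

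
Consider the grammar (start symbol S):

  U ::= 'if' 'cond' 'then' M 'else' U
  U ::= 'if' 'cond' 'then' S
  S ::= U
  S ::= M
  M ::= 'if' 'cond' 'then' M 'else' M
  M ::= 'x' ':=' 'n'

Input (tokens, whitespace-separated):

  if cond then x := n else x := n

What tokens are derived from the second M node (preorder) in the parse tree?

x := n

[S [M if cond then [M x := n] else [M x := n]]]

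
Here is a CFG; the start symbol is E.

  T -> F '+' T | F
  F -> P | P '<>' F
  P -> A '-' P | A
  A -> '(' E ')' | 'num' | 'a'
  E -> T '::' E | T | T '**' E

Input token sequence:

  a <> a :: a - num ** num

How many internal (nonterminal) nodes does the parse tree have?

[E [T [F [P [A a]] <> [F [P [A a]]]]] :: [E [T [F [P [A a] - [P [A num]]]]] ** [E [T [F [P [A num]]]]]]]

20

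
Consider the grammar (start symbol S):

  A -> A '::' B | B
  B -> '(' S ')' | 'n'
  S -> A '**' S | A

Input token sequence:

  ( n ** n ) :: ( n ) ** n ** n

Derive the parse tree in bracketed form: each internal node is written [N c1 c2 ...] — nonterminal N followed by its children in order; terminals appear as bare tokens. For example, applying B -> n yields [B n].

[S [A [A [B ( [S [A [B n]] ** [S [A [B n]]]] )]] :: [B ( [S [A [B n]]] )]] ** [S [A [B n]] ** [S [A [B n]]]]]

S
A ** S
A :: B ** S
B :: B ** S
( S ) :: B ** S
( A ** S ) :: B ** S
( B ** S ) :: B ** S
( n ** S ) :: B ** S
( n ** A ) :: B ** S
( n ** B ) :: B ** S
( n ** n ) :: B ** S
( n ** n ) :: ( S ) ** S
( n ** n ) :: ( A ) ** S
( n ** n ) :: ( B ) ** S
( n ** n ) :: ( n ) ** S
( n ** n ) :: ( n ) ** A ** S
( n ** n ) :: ( n ) ** B ** S
( n ** n ) :: ( n ) ** n ** S
( n ** n ) :: ( n ) ** n ** A
( n ** n ) :: ( n ) ** n ** B
( n ** n ) :: ( n ) ** n ** n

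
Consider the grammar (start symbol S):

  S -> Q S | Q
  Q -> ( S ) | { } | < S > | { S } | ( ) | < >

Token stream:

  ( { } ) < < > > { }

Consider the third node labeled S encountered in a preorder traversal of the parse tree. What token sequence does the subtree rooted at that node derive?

< < > > { }

[S [Q ( [S [Q { }]] )] [S [Q < [S [Q < >]] >] [S [Q { }]]]]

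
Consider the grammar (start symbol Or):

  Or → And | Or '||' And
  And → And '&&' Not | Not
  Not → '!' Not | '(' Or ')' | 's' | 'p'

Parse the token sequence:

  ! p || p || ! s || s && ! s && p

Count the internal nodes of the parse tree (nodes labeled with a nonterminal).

[Or [Or [Or [Or [And [Not ! [Not p]]]] || [And [Not p]]] || [And [Not ! [Not s]]]] || [And [And [And [Not s]] && [Not ! [Not s]]] && [Not p]]]

19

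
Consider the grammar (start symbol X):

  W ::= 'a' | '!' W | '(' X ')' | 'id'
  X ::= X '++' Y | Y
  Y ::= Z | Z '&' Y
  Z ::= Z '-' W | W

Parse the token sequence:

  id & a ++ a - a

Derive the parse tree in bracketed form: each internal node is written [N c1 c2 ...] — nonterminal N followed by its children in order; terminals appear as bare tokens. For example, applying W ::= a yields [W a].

X
X ++ Y
Y ++ Y
Z & Y ++ Y
W & Y ++ Y
id & Y ++ Y
id & Z ++ Y
id & W ++ Y
id & a ++ Y
id & a ++ Z
id & a ++ Z - W
id & a ++ W - W
id & a ++ a - W
id & a ++ a - a

[X [X [Y [Z [W id]] & [Y [Z [W a]]]]] ++ [Y [Z [Z [W a]] - [W a]]]]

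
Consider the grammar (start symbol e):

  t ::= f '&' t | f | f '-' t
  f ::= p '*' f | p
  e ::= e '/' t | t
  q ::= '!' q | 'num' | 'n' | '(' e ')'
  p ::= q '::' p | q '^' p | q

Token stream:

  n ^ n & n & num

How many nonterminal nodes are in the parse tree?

15

[e [t [f [p [q n] ^ [p [q n]]]] & [t [f [p [q n]]] & [t [f [p [q num]]]]]]]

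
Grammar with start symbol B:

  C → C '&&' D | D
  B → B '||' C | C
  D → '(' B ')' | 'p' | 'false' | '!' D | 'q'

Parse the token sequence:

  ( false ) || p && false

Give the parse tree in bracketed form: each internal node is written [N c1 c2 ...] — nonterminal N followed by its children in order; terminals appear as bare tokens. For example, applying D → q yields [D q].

[B [B [C [D ( [B [C [D false]]] )]]] || [C [C [D p]] && [D false]]]

B
B || C
C || C
D || C
( B ) || C
( C ) || C
( D ) || C
( false ) || C
( false ) || C && D
( false ) || D && D
( false ) || p && D
( false ) || p && false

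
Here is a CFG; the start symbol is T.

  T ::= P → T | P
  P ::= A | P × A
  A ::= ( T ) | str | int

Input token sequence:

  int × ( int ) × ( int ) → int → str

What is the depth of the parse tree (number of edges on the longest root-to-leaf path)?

[T [P [P [P [A int]] × [A ( [T [P [A int]]] )]] × [A ( [T [P [A int]]] )]] → [T [P [A int]] → [T [P [A str]]]]]

7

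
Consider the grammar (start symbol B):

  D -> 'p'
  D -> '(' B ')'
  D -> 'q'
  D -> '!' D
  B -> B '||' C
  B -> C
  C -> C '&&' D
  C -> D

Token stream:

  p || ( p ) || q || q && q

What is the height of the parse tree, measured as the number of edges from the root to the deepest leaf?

8

[B [B [B [B [C [D p]]] || [C [D ( [B [C [D p]]] )]]] || [C [D q]]] || [C [C [D q]] && [D q]]]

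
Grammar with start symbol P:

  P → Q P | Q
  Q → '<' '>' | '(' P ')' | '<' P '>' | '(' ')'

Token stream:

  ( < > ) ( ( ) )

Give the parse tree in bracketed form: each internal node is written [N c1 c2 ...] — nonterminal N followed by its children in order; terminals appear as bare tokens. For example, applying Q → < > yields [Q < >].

P
Q P
( P ) P
( Q ) P
( < > ) P
( < > ) Q
( < > ) ( P )
( < > ) ( Q )
( < > ) ( ( ) )

[P [Q ( [P [Q < >]] )] [P [Q ( [P [Q ( )]] )]]]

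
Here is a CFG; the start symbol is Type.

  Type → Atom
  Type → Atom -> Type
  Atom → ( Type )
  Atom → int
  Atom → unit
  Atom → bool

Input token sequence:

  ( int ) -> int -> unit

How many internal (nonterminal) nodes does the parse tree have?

8

[Type [Atom ( [Type [Atom int]] )] -> [Type [Atom int] -> [Type [Atom unit]]]]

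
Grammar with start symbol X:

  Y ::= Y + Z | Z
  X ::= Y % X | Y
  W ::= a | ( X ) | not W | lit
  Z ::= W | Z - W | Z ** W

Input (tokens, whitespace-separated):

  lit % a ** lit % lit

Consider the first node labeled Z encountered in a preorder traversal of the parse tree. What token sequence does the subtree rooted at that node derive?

lit

[X [Y [Z [W lit]]] % [X [Y [Z [Z [W a]] ** [W lit]]] % [X [Y [Z [W lit]]]]]]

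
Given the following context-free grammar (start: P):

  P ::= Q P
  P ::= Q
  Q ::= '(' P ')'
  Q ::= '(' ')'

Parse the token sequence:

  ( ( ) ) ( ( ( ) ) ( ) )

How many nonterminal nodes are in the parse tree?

12

[P [Q ( [P [Q ( )]] )] [P [Q ( [P [Q ( [P [Q ( )]] )] [P [Q ( )]]] )]]]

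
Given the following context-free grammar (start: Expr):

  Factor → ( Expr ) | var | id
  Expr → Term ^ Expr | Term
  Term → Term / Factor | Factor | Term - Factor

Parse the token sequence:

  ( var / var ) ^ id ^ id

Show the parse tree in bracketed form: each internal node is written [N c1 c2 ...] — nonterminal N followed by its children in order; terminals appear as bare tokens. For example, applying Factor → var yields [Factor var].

[Expr [Term [Factor ( [Expr [Term [Term [Factor var]] / [Factor var]]] )]] ^ [Expr [Term [Factor id]] ^ [Expr [Term [Factor id]]]]]

Expr
Term ^ Expr
Factor ^ Expr
( Expr ) ^ Expr
( Term ) ^ Expr
( Term / Factor ) ^ Expr
( Factor / Factor ) ^ Expr
( var / Factor ) ^ Expr
( var / var ) ^ Expr
( var / var ) ^ Term ^ Expr
( var / var ) ^ Factor ^ Expr
( var / var ) ^ id ^ Expr
( var / var ) ^ id ^ Term
( var / var ) ^ id ^ Factor
( var / var ) ^ id ^ id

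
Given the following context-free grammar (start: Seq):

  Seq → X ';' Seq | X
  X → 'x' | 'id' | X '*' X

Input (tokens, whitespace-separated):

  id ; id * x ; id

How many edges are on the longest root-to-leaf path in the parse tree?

[Seq [X id] ; [Seq [X [X id] * [X x]] ; [Seq [X id]]]]

4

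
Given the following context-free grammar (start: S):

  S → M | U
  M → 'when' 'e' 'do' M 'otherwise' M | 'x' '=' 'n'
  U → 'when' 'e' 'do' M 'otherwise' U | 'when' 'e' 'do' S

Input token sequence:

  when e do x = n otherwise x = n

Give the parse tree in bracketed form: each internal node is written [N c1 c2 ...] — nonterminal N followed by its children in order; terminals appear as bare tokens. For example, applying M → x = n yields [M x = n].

S
M
when e do M otherwise M
when e do x = n otherwise M
when e do x = n otherwise x = n

[S [M when e do [M x = n] otherwise [M x = n]]]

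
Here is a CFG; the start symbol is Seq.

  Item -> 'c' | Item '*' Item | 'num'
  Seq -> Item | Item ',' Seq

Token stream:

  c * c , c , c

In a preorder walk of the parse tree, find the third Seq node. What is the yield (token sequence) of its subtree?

c

[Seq [Item [Item c] * [Item c]] , [Seq [Item c] , [Seq [Item c]]]]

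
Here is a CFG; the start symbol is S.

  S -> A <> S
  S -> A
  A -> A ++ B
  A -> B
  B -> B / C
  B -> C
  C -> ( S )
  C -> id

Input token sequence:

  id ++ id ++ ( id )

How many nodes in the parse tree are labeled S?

2

[S [A [A [A [B [C id]]] ++ [B [C id]]] ++ [B [C ( [S [A [B [C id]]]] )]]]]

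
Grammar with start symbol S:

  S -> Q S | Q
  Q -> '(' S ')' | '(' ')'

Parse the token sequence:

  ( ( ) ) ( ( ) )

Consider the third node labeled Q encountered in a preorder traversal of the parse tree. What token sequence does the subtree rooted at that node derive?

( ( ) )

[S [Q ( [S [Q ( )]] )] [S [Q ( [S [Q ( )]] )]]]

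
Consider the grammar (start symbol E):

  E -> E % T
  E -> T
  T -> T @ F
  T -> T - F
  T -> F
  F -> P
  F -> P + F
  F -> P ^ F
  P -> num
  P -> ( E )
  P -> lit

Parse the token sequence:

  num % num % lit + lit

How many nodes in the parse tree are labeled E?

3

[E [E [E [T [F [P num]]]] % [T [F [P num]]]] % [T [F [P lit] + [F [P lit]]]]]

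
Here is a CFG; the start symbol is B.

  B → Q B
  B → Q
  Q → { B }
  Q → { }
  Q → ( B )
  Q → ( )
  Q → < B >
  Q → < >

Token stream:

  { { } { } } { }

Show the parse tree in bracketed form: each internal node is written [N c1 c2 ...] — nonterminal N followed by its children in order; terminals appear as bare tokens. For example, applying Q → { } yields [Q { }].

[B [Q { [B [Q { }] [B [Q { }]]] }] [B [Q { }]]]

B
Q B
{ B } B
{ Q B } B
{ { } B } B
{ { } Q } B
{ { } { } } B
{ { } { } } Q
{ { } { } } { }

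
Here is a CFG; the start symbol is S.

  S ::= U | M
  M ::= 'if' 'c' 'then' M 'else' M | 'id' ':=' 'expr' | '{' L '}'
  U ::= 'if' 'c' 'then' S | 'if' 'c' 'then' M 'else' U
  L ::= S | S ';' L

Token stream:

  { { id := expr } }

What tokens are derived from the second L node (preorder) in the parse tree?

[S [M { [L [S [M { [L [S [M id := expr]]] }]]] }]]

id := expr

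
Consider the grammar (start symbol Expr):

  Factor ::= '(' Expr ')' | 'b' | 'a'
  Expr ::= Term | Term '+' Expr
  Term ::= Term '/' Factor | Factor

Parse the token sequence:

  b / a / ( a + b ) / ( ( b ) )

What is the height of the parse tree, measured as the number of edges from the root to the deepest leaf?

[Expr [Term [Term [Term [Term [Factor b]] / [Factor a]] / [Factor ( [Expr [Term [Factor a]] + [Expr [Term [Factor b]]]] )]] / [Factor ( [Expr [Term [Factor ( [Expr [Term [Factor b]]] )]]] )]]]

9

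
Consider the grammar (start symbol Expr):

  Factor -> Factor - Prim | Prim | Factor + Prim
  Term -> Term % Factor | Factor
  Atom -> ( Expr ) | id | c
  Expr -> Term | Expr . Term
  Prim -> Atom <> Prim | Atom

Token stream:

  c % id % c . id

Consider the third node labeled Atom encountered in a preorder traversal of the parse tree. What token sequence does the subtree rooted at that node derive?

c

[Expr [Expr [Term [Term [Term [Factor [Prim [Atom c]]]] % [Factor [Prim [Atom id]]]] % [Factor [Prim [Atom c]]]]] . [Term [Factor [Prim [Atom id]]]]]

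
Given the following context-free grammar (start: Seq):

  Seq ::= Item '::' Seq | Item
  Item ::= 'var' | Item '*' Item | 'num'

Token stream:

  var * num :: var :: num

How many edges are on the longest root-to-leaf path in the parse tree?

[Seq [Item [Item var] * [Item num]] :: [Seq [Item var] :: [Seq [Item num]]]]

4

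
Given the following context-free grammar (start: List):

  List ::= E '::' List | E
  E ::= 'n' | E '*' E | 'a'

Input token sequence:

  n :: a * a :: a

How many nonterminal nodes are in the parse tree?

8

[List [E n] :: [List [E [E a] * [E a]] :: [List [E a]]]]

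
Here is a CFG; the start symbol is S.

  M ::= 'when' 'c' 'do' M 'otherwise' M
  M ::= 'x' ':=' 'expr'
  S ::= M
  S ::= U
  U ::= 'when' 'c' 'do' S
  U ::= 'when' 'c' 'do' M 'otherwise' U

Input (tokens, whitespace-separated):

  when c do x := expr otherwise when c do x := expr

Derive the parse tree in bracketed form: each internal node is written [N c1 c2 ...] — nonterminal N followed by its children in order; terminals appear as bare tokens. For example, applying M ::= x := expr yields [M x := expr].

S
U
when c do M otherwise U
when c do x := expr otherwise U
when c do x := expr otherwise when c do S
when c do x := expr otherwise when c do M
when c do x := expr otherwise when c do x := expr

[S [U when c do [M x := expr] otherwise [U when c do [S [M x := expr]]]]]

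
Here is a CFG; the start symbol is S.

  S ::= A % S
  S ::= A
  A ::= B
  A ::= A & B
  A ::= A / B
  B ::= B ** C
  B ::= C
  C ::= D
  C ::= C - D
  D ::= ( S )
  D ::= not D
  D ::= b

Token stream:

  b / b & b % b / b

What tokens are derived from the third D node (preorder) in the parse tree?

b

[S [A [A [A [B [C [D b]]]] / [B [C [D b]]]] & [B [C [D b]]]] % [S [A [A [B [C [D b]]]] / [B [C [D b]]]]]]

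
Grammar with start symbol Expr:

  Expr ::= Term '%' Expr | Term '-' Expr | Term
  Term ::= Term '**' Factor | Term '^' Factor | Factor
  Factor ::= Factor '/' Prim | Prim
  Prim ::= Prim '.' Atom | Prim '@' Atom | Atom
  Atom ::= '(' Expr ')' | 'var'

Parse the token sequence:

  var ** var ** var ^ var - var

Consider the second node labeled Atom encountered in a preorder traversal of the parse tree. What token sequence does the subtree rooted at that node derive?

var

[Expr [Term [Term [Term [Term [Factor [Prim [Atom var]]]] ** [Factor [Prim [Atom var]]]] ** [Factor [Prim [Atom var]]]] ^ [Factor [Prim [Atom var]]]] - [Expr [Term [Factor [Prim [Atom var]]]]]]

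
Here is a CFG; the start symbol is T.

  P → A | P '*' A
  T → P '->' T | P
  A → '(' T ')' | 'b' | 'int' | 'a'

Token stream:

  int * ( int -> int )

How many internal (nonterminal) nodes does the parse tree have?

11

[T [P [P [A int]] * [A ( [T [P [A int]] -> [T [P [A int]]]] )]]]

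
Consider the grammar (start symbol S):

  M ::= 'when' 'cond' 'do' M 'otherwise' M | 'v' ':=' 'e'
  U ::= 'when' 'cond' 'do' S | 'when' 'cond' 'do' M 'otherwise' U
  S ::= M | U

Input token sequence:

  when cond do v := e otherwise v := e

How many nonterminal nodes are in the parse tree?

4

[S [M when cond do [M v := e] otherwise [M v := e]]]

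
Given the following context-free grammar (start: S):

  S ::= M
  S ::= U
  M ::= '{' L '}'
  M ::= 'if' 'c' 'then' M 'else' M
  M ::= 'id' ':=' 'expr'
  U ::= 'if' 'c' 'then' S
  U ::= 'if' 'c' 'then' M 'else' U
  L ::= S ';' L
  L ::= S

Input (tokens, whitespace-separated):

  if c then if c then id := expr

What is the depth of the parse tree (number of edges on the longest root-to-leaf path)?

[S [U if c then [S [U if c then [S [M id := expr]]]]]]

6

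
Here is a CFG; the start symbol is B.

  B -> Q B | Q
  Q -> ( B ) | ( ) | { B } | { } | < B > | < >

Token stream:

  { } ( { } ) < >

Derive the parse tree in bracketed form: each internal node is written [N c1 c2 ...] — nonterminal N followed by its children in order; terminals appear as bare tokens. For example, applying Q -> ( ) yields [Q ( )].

[B [Q { }] [B [Q ( [B [Q { }]] )] [B [Q < >]]]]

B
Q B
{ } B
{ } Q B
{ } ( B ) B
{ } ( Q ) B
{ } ( { } ) B
{ } ( { } ) Q
{ } ( { } ) < >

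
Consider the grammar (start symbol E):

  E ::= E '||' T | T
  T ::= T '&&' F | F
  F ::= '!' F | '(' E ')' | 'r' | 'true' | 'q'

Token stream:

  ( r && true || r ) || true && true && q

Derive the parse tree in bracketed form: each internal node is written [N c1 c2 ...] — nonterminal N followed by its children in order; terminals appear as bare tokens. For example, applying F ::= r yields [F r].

E
E || T
T || T
F || T
( E ) || T
( E || T ) || T
( T || T ) || T
( T && F || T ) || T
( F && F || T ) || T
( r && F || T ) || T
( r && true || T ) || T
( r && true || F ) || T
( r && true || r ) || T
( r && true || r ) || T && F
( r && true || r ) || T && F && F
( r && true || r ) || F && F && F
( r && true || r ) || true && F && F
( r && true || r ) || true && true && F
( r && true || r ) || true && true && q

[E [E [T [F ( [E [E [T [T [F r]] && [F true]]] || [T [F r]]] )]]] || [T [T [T [F true]] && [F true]] && [F q]]]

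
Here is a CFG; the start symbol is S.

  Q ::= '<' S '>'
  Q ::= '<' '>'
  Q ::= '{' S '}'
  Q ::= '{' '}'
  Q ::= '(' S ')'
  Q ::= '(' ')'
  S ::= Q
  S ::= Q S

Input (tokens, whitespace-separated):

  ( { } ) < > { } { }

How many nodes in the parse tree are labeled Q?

[S [Q ( [S [Q { }]] )] [S [Q < >] [S [Q { }] [S [Q { }]]]]]

5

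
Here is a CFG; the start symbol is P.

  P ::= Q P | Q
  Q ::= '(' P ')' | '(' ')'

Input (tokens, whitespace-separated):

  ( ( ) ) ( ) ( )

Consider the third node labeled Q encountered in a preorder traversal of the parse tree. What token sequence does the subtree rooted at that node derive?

[P [Q ( [P [Q ( )]] )] [P [Q ( )] [P [Q ( )]]]]

( )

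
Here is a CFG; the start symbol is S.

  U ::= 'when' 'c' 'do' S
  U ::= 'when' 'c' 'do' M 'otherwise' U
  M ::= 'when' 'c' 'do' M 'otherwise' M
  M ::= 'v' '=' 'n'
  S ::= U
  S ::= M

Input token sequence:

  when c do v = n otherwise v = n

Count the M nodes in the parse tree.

[S [M when c do [M v = n] otherwise [M v = n]]]

3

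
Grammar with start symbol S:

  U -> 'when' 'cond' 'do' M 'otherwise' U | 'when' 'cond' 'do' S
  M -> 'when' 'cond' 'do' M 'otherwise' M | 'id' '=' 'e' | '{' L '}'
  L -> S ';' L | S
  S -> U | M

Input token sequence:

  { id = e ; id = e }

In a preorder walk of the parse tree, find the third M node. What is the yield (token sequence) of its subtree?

[S [M { [L [S [M id = e]] ; [L [S [M id = e]]]] }]]

id = e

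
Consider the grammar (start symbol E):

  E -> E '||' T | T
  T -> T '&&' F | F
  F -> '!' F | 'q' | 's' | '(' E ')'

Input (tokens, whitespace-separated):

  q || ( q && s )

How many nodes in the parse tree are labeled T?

4

[E [E [T [F q]]] || [T [F ( [E [T [T [F q]] && [F s]]] )]]]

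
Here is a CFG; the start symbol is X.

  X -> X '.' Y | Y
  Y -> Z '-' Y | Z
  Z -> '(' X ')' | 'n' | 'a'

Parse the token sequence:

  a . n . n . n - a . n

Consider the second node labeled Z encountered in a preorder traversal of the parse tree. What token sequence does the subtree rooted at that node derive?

[X [X [X [X [X [Y [Z a]]] . [Y [Z n]]] . [Y [Z n]]] . [Y [Z n] - [Y [Z a]]]] . [Y [Z n]]]

n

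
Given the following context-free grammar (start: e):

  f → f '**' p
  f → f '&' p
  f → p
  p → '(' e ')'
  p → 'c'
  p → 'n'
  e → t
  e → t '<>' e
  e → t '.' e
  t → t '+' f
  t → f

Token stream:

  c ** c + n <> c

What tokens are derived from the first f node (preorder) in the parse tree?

[e [t [t [f [f [p c]] ** [p c]]] + [f [p n]]] <> [e [t [f [p c]]]]]

c ** c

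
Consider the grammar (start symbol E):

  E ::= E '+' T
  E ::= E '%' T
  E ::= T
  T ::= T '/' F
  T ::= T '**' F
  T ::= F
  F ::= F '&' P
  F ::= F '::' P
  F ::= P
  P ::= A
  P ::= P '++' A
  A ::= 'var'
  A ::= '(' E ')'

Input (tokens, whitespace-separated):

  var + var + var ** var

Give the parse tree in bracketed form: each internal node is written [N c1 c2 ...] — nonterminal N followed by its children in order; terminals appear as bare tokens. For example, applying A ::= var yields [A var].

E
E + T
E + T + T
T + T + T
F + T + T
P + T + T
A + T + T
var + T + T
var + F + T
var + P + T
var + A + T
var + var + T
var + var + T ** F
var + var + F ** F
var + var + P ** F
var + var + A ** F
var + var + var ** F
var + var + var ** P
var + var + var ** A
var + var + var ** var

[E [E [E [T [F [P [A var]]]]] + [T [F [P [A var]]]]] + [T [T [F [P [A var]]]] ** [F [P [A var]]]]]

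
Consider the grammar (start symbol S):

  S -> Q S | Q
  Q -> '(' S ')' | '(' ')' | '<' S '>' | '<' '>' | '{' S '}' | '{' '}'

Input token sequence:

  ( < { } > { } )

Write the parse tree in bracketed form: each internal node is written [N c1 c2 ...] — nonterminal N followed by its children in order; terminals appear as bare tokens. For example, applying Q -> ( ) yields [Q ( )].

[S [Q ( [S [Q < [S [Q { }]] >] [S [Q { }]]] )]]

S
Q
( S )
( Q S )
( < S > S )
( < Q > S )
( < { } > S )
( < { } > Q )
( < { } > { } )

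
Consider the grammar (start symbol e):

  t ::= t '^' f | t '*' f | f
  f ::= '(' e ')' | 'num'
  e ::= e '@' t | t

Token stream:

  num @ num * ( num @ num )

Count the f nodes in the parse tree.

5

[e [e [t [f num]]] @ [t [t [f num]] * [f ( [e [e [t [f num]]] @ [t [f num]]] )]]]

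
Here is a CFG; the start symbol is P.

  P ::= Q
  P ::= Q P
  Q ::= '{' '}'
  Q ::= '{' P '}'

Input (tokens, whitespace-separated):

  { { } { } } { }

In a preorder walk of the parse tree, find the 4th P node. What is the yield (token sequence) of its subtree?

[P [Q { [P [Q { }] [P [Q { }]]] }] [P [Q { }]]]

{ }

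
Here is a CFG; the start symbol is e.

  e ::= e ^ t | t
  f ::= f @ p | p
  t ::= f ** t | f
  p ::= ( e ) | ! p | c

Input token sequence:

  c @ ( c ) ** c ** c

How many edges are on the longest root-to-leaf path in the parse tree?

8

[e [t [f [f [p c]] @ [p ( [e [t [f [p c]]]] )]] ** [t [f [p c]] ** [t [f [p c]]]]]]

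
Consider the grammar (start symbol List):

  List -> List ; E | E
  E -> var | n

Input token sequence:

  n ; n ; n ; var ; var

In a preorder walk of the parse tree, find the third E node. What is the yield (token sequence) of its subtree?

[List [List [List [List [List [E n]] ; [E n]] ; [E n]] ; [E var]] ; [E var]]

n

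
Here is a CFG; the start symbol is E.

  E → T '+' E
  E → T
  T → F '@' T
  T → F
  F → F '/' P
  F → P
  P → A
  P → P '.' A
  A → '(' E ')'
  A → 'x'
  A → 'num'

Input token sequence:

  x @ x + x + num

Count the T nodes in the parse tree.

[E [T [F [P [A x]]] @ [T [F [P [A x]]]]] + [E [T [F [P [A x]]]] + [E [T [F [P [A num]]]]]]]

4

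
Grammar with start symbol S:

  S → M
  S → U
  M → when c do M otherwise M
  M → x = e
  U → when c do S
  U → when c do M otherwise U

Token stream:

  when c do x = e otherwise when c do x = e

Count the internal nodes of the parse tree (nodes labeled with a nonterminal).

6

[S [U when c do [M x = e] otherwise [U when c do [S [M x = e]]]]]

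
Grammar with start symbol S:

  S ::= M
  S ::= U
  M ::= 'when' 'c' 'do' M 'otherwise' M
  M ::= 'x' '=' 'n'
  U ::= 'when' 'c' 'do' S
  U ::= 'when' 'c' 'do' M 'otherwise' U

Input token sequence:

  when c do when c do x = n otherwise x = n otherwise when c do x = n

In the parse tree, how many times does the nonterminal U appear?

[S [U when c do [M when c do [M x = n] otherwise [M x = n]] otherwise [U when c do [S [M x = n]]]]]

2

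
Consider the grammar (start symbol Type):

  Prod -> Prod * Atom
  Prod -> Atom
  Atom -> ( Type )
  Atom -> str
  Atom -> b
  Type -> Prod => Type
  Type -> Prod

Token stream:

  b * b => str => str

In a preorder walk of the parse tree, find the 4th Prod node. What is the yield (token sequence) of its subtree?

[Type [Prod [Prod [Atom b]] * [Atom b]] => [Type [Prod [Atom str]] => [Type [Prod [Atom str]]]]]

str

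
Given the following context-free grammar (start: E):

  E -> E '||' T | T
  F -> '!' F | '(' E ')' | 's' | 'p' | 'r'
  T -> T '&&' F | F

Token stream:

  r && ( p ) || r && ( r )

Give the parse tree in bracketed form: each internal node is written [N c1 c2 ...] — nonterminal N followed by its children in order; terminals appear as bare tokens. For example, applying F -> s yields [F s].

E
E || T
T || T
T && F || T
F && F || T
r && F || T
r && ( E ) || T
r && ( T ) || T
r && ( F ) || T
r && ( p ) || T
r && ( p ) || T && F
r && ( p ) || F && F
r && ( p ) || r && F
r && ( p ) || r && ( E )
r && ( p ) || r && ( T )
r && ( p ) || r && ( F )
r && ( p ) || r && ( r )

[E [E [T [T [F r]] && [F ( [E [T [F p]]] )]]] || [T [T [F r]] && [F ( [E [T [F r]]] )]]]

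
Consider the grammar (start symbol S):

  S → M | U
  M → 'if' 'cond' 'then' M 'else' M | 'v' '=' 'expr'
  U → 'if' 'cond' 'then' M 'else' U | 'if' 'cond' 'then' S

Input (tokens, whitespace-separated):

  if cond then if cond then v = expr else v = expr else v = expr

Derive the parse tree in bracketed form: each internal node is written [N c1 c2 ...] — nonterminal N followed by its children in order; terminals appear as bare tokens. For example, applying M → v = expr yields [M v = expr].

[S [M if cond then [M if cond then [M v = expr] else [M v = expr]] else [M v = expr]]]

S
M
if cond then M else M
if cond then if cond then M else M else M
if cond then if cond then v = expr else M else M
if cond then if cond then v = expr else v = expr else M
if cond then if cond then v = expr else v = expr else v = expr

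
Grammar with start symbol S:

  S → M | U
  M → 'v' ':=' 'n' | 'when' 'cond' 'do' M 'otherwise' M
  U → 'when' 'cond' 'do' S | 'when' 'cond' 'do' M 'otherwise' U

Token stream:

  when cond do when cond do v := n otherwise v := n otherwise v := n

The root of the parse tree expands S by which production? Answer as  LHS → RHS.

[S [M when cond do [M when cond do [M v := n] otherwise [M v := n]] otherwise [M v := n]]]

S → M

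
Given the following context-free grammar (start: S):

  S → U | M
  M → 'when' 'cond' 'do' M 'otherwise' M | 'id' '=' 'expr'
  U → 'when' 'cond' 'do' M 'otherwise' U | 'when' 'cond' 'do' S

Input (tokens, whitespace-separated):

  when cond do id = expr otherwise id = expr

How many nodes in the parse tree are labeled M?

3

[S [M when cond do [M id = expr] otherwise [M id = expr]]]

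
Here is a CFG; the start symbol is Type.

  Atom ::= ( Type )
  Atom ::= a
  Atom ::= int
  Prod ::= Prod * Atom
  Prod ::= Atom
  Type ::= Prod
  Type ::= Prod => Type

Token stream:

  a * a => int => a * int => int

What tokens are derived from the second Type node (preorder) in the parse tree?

[Type [Prod [Prod [Atom a]] * [Atom a]] => [Type [Prod [Atom int]] => [Type [Prod [Prod [Atom a]] * [Atom int]] => [Type [Prod [Atom int]]]]]]

int => a * int => int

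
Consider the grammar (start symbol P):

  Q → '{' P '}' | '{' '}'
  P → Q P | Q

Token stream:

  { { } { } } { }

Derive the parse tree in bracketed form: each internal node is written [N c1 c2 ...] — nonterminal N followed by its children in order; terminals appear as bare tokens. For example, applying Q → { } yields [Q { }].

P
Q P
{ P } P
{ Q P } P
{ { } P } P
{ { } Q } P
{ { } { } } P
{ { } { } } Q
{ { } { } } { }

[P [Q { [P [Q { }] [P [Q { }]]] }] [P [Q { }]]]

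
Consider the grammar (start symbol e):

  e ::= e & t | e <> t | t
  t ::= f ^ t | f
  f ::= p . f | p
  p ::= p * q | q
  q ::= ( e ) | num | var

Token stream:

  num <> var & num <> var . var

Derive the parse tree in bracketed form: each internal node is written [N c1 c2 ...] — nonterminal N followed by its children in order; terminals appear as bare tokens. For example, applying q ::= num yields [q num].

[e [e [e [e [t [f [p [q num]]]]] <> [t [f [p [q var]]]]] & [t [f [p [q num]]]]] <> [t [f [p [q var]] . [f [p [q var]]]]]]

e
e <> t
e & t <> t
e <> t & t <> t
t <> t & t <> t
f <> t & t <> t
p <> t & t <> t
q <> t & t <> t
num <> t & t <> t
num <> f & t <> t
num <> p & t <> t
num <> q & t <> t
num <> var & t <> t
num <> var & f <> t
num <> var & p <> t
num <> var & q <> t
num <> var & num <> t
num <> var & num <> f
num <> var & num <> p . f
num <> var & num <> q . f
num <> var & num <> var . f
num <> var & num <> var . p
num <> var & num <> var . q
num <> var & num <> var . var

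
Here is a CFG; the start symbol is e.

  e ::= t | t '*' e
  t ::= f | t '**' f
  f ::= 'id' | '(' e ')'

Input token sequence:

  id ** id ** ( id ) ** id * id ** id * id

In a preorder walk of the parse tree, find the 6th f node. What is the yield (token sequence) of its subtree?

[e [t [t [t [t [f id]] ** [f id]] ** [f ( [e [t [f id]]] )]] ** [f id]] * [e [t [t [f id]] ** [f id]] * [e [t [f id]]]]]

id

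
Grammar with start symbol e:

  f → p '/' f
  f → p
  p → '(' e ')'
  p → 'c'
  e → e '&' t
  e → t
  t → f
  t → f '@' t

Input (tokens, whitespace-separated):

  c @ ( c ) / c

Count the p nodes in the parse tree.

4

[e [t [f [p c]] @ [t [f [p ( [e [t [f [p c]]]] )] / [f [p c]]]]]]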